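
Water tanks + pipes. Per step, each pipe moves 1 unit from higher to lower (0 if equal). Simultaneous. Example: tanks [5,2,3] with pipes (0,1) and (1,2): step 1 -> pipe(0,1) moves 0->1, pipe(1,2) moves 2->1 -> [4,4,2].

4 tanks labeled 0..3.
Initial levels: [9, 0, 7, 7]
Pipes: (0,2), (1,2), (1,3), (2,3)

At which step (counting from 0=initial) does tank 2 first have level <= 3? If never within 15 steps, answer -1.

Answer: -1

Derivation:
Step 1: flows [0->2,2->1,3->1,2=3] -> levels [8 2 7 6]
Step 2: flows [0->2,2->1,3->1,2->3] -> levels [7 4 6 6]
Step 3: flows [0->2,2->1,3->1,2=3] -> levels [6 6 6 5]
Step 4: flows [0=2,1=2,1->3,2->3] -> levels [6 5 5 7]
Step 5: flows [0->2,1=2,3->1,3->2] -> levels [5 6 7 5]
Step 6: flows [2->0,2->1,1->3,2->3] -> levels [6 6 4 7]
Step 7: flows [0->2,1->2,3->1,3->2] -> levels [5 6 7 5]
  -> period-2 cycle (repeats step 5); tank 2 never drops to <=3
Tank 2 never reaches <=3 within 15 steps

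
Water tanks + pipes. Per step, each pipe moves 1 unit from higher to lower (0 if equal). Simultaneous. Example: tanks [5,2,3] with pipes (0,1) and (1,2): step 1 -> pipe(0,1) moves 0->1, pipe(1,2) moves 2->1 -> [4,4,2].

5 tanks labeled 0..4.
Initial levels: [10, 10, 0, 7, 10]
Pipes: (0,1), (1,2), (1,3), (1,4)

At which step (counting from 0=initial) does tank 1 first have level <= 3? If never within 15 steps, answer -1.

Step 1: flows [0=1,1->2,1->3,1=4] -> levels [10 8 1 8 10]
Step 2: flows [0->1,1->2,1=3,4->1] -> levels [9 9 2 8 9]
Step 3: flows [0=1,1->2,1->3,1=4] -> levels [9 7 3 9 9]
Step 4: flows [0->1,1->2,3->1,4->1] -> levels [8 9 4 8 8]
Step 5: flows [1->0,1->2,1->3,1->4] -> levels [9 5 5 9 9]
Step 6: flows [0->1,1=2,3->1,4->1] -> levels [8 8 5 8 8]
Step 7: flows [0=1,1->2,1=3,1=4] -> levels [8 7 6 8 8]
Step 8: flows [0->1,1->2,3->1,4->1] -> levels [7 9 7 7 7]
Step 9: flows [1->0,1->2,1->3,1->4] -> levels [8 5 8 8 8]
Step 10: flows [0->1,2->1,3->1,4->1] -> levels [7 9 7 7 7]
  -> period-2 cycle (repeats step 8); tank 1 never drops to <=3
Tank 1 never reaches <=3 within 15 steps

Answer: -1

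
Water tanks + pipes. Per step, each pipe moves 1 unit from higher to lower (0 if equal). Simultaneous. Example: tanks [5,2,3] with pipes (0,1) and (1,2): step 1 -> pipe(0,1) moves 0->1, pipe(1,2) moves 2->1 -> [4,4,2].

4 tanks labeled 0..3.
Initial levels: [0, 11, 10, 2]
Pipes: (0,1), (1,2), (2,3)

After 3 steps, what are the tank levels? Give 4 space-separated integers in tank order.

Step 1: flows [1->0,1->2,2->3] -> levels [1 9 10 3]
Step 2: flows [1->0,2->1,2->3] -> levels [2 9 8 4]
Step 3: flows [1->0,1->2,2->3] -> levels [3 7 8 5]

Answer: 3 7 8 5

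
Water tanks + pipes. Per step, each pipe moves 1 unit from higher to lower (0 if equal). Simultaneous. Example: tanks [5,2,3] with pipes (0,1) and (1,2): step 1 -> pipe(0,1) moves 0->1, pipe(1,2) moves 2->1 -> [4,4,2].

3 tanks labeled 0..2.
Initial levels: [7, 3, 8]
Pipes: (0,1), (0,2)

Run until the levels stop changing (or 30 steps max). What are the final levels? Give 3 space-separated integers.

Answer: 6 6 6

Derivation:
Step 1: flows [0->1,2->0] -> levels [7 4 7]
Step 2: flows [0->1,0=2] -> levels [6 5 7]
Step 3: flows [0->1,2->0] -> levels [6 6 6]
Step 4: flows [0=1,0=2] -> levels [6 6 6]
  -> stable (no change)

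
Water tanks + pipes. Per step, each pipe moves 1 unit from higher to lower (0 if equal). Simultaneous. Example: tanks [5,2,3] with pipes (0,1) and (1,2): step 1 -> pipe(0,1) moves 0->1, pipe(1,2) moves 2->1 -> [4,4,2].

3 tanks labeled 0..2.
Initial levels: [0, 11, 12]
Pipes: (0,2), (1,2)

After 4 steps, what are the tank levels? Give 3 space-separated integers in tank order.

Step 1: flows [2->0,2->1] -> levels [1 12 10]
Step 2: flows [2->0,1->2] -> levels [2 11 10]
Step 3: flows [2->0,1->2] -> levels [3 10 10]
Step 4: flows [2->0,1=2] -> levels [4 10 9]

Answer: 4 10 9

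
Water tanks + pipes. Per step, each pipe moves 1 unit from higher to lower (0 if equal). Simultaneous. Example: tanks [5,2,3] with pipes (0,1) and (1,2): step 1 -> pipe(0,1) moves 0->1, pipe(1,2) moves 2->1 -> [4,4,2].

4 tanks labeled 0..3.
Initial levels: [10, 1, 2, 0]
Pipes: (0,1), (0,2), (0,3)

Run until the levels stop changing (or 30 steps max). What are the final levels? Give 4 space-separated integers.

Step 1: flows [0->1,0->2,0->3] -> levels [7 2 3 1]
Step 2: flows [0->1,0->2,0->3] -> levels [4 3 4 2]
Step 3: flows [0->1,0=2,0->3] -> levels [2 4 4 3]
Step 4: flows [1->0,2->0,3->0] -> levels [5 3 3 2]
Step 5: flows [0->1,0->2,0->3] -> levels [2 4 4 3]
  -> period-2 cycle: step 5 state = step 3 state; never stabilizes
  -> state at step 30: (30-3) mod 2 = 1, same as step 4 -> [5 3 3 2]

Answer: 5 3 3 2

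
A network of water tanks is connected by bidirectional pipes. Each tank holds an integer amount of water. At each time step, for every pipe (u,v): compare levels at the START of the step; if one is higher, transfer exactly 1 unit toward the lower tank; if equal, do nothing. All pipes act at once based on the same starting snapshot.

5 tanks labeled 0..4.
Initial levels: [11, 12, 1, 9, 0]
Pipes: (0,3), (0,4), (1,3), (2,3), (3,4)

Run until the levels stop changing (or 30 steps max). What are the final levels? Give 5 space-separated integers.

Step 1: flows [0->3,0->4,1->3,3->2,3->4] -> levels [9 11 2 9 2]
Step 2: flows [0=3,0->4,1->3,3->2,3->4] -> levels [8 10 3 8 4]
Step 3: flows [0=3,0->4,1->3,3->2,3->4] -> levels [7 9 4 7 6]
Step 4: flows [0=3,0->4,1->3,3->2,3->4] -> levels [6 8 5 6 8]
Step 5: flows [0=3,4->0,1->3,3->2,4->3] -> levels [7 7 6 7 6]
Step 6: flows [0=3,0->4,1=3,3->2,3->4] -> levels [6 7 7 5 8]
Step 7: flows [0->3,4->0,1->3,2->3,4->3] -> levels [6 6 6 9 6]
Step 8: flows [3->0,0=4,3->1,3->2,3->4] -> levels [7 7 7 5 7]
Step 9: flows [0->3,0=4,1->3,2->3,4->3] -> levels [6 6 6 9 6]
  -> period-2 cycle: step 9 state = step 7 state; never stabilizes
  -> state at step 30: (30-7) mod 2 = 1, same as step 8 -> [7 7 7 5 7]

Answer: 7 7 7 5 7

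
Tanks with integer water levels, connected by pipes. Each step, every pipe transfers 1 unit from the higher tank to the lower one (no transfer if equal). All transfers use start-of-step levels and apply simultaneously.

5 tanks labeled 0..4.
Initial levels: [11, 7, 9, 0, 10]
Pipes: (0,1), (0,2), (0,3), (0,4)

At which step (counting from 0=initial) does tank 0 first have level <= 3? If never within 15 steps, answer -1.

Step 1: flows [0->1,0->2,0->3,0->4] -> levels [7 8 10 1 11]
Step 2: flows [1->0,2->0,0->3,4->0] -> levels [9 7 9 2 10]
Step 3: flows [0->1,0=2,0->3,4->0] -> levels [8 8 9 3 9]
Step 4: flows [0=1,2->0,0->3,4->0] -> levels [9 8 8 4 8]
Step 5: flows [0->1,0->2,0->3,0->4] -> levels [5 9 9 5 9]
Step 6: flows [1->0,2->0,0=3,4->0] -> levels [8 8 8 5 8]
Step 7: flows [0=1,0=2,0->3,0=4] -> levels [7 8 8 6 8]
Step 8: flows [1->0,2->0,0->3,4->0] -> levels [9 7 7 7 7]
Step 9: flows [0->1,0->2,0->3,0->4] -> levels [5 8 8 8 8]
Step 10: flows [1->0,2->0,3->0,4->0] -> levels [9 7 7 7 7]
  -> period-2 cycle (repeats step 8); tank 0 never drops to <=3
Tank 0 never reaches <=3 within 15 steps

Answer: -1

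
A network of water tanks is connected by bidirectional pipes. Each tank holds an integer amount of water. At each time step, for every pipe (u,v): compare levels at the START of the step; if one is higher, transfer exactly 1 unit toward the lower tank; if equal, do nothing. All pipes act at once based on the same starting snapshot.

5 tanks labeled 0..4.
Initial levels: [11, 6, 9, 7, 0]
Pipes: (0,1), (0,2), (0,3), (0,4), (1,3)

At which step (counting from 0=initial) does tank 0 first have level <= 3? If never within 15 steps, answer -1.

Step 1: flows [0->1,0->2,0->3,0->4,3->1] -> levels [7 8 10 7 1]
Step 2: flows [1->0,2->0,0=3,0->4,1->3] -> levels [8 6 9 8 2]
Step 3: flows [0->1,2->0,0=3,0->4,3->1] -> levels [7 8 8 7 3]
Step 4: flows [1->0,2->0,0=3,0->4,1->3] -> levels [8 6 7 8 4]
Step 5: flows [0->1,0->2,0=3,0->4,3->1] -> levels [5 8 8 7 5]
Step 6: flows [1->0,2->0,3->0,0=4,1->3] -> levels [8 6 7 7 5]
Step 7: flows [0->1,0->2,0->3,0->4,3->1] -> levels [4 8 8 7 6]
Step 8: flows [1->0,2->0,3->0,4->0,1->3] -> levels [8 6 7 7 5]
  -> period-2 cycle (repeats step 6); tank 0 never drops to <=3
Tank 0 never reaches <=3 within 15 steps

Answer: -1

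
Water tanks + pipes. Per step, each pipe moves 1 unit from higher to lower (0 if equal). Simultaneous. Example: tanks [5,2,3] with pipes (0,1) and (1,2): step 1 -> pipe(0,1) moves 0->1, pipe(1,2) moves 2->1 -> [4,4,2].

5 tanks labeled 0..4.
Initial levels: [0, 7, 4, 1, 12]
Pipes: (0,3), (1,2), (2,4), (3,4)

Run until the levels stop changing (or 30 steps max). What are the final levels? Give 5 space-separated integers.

Step 1: flows [3->0,1->2,4->2,4->3] -> levels [1 6 6 1 10]
Step 2: flows [0=3,1=2,4->2,4->3] -> levels [1 6 7 2 8]
Step 3: flows [3->0,2->1,4->2,4->3] -> levels [2 7 7 2 6]
Step 4: flows [0=3,1=2,2->4,4->3] -> levels [2 7 6 3 6]
Step 5: flows [3->0,1->2,2=4,4->3] -> levels [3 6 7 3 5]
Step 6: flows [0=3,2->1,2->4,4->3] -> levels [3 7 5 4 5]
Step 7: flows [3->0,1->2,2=4,4->3] -> levels [4 6 6 4 4]
Step 8: flows [0=3,1=2,2->4,3=4] -> levels [4 6 5 4 5]
Step 9: flows [0=3,1->2,2=4,4->3] -> levels [4 5 6 5 4]
Step 10: flows [3->0,2->1,2->4,3->4] -> levels [5 6 4 3 6]
Step 11: flows [0->3,1->2,4->2,4->3] -> levels [4 5 6 5 4]
  -> period-2 cycle: step 11 state = step 9 state; never stabilizes
  -> state at step 30: (30-9) mod 2 = 1, same as step 10 -> [5 6 4 3 6]

Answer: 5 6 4 3 6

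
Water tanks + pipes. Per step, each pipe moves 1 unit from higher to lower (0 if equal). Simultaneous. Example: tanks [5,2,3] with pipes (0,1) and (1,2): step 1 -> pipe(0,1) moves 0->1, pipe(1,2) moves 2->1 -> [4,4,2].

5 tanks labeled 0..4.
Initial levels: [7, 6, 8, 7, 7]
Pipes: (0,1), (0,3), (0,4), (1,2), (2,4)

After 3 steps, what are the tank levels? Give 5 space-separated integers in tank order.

Step 1: flows [0->1,0=3,0=4,2->1,2->4] -> levels [6 8 6 7 8]
Step 2: flows [1->0,3->0,4->0,1->2,4->2] -> levels [9 6 8 6 6]
Step 3: flows [0->1,0->3,0->4,2->1,2->4] -> levels [6 8 6 7 8]

Answer: 6 8 6 7 8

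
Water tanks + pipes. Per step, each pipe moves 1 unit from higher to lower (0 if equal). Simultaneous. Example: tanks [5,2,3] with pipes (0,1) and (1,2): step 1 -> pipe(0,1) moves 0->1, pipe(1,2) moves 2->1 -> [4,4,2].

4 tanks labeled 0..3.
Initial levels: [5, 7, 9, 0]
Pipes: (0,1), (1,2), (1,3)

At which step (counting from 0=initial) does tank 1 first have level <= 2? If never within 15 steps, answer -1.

Answer: -1

Derivation:
Step 1: flows [1->0,2->1,1->3] -> levels [6 6 8 1]
Step 2: flows [0=1,2->1,1->3] -> levels [6 6 7 2]
Step 3: flows [0=1,2->1,1->3] -> levels [6 6 6 3]
Step 4: flows [0=1,1=2,1->3] -> levels [6 5 6 4]
Step 5: flows [0->1,2->1,1->3] -> levels [5 6 5 5]
Step 6: flows [1->0,1->2,1->3] -> levels [6 3 6 6]
Step 7: flows [0->1,2->1,3->1] -> levels [5 6 5 5]
  -> period-2 cycle (repeats step 5); tank 1 never drops to <=2
Tank 1 never reaches <=2 within 15 steps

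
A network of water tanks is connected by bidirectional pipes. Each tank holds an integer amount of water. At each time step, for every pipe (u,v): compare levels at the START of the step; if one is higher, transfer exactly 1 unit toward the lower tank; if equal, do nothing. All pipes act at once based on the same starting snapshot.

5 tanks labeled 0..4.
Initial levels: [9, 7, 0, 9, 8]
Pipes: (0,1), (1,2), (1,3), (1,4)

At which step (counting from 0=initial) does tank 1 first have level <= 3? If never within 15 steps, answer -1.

Answer: -1

Derivation:
Step 1: flows [0->1,1->2,3->1,4->1] -> levels [8 9 1 8 7]
Step 2: flows [1->0,1->2,1->3,1->4] -> levels [9 5 2 9 8]
Step 3: flows [0->1,1->2,3->1,4->1] -> levels [8 7 3 8 7]
Step 4: flows [0->1,1->2,3->1,1=4] -> levels [7 8 4 7 7]
Step 5: flows [1->0,1->2,1->3,1->4] -> levels [8 4 5 8 8]
Step 6: flows [0->1,2->1,3->1,4->1] -> levels [7 8 4 7 7]
  -> period-2 cycle (repeats step 4); tank 1 never drops to <=3
Tank 1 never reaches <=3 within 15 steps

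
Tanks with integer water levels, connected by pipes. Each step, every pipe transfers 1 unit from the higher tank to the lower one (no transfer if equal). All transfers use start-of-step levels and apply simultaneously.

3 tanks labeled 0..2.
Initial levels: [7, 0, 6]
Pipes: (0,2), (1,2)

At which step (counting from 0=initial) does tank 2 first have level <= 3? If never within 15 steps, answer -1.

Step 1: flows [0->2,2->1] -> levels [6 1 6]
Step 2: flows [0=2,2->1] -> levels [6 2 5]
Step 3: flows [0->2,2->1] -> levels [5 3 5]
Step 4: flows [0=2,2->1] -> levels [5 4 4]
Step 5: flows [0->2,1=2] -> levels [4 4 5]
Step 6: flows [2->0,2->1] -> levels [5 5 3]
Tank 2 first reaches <=3 at step 6

Answer: 6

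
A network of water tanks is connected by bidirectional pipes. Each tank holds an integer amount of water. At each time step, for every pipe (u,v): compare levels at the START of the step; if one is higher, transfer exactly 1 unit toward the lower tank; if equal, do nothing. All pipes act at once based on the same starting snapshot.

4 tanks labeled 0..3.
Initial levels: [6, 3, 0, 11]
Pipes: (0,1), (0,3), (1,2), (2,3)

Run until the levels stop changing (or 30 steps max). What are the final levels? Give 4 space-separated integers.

Step 1: flows [0->1,3->0,1->2,3->2] -> levels [6 3 2 9]
Step 2: flows [0->1,3->0,1->2,3->2] -> levels [6 3 4 7]
Step 3: flows [0->1,3->0,2->1,3->2] -> levels [6 5 4 5]
Step 4: flows [0->1,0->3,1->2,3->2] -> levels [4 5 6 5]
Step 5: flows [1->0,3->0,2->1,2->3] -> levels [6 5 4 5]
  -> period-2 cycle: step 5 state = step 3 state; never stabilizes
  -> state at step 30: (30-3) mod 2 = 1, same as step 4 -> [4 5 6 5]

Answer: 4 5 6 5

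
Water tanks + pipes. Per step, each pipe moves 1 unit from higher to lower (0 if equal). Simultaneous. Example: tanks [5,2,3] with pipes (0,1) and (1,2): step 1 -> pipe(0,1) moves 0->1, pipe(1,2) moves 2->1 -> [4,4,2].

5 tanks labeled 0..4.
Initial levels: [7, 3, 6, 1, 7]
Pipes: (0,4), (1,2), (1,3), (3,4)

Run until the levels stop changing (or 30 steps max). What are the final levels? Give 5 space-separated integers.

Answer: 5 5 4 4 6

Derivation:
Step 1: flows [0=4,2->1,1->3,4->3] -> levels [7 3 5 3 6]
Step 2: flows [0->4,2->1,1=3,4->3] -> levels [6 4 4 4 6]
Step 3: flows [0=4,1=2,1=3,4->3] -> levels [6 4 4 5 5]
Step 4: flows [0->4,1=2,3->1,3=4] -> levels [5 5 4 4 6]
Step 5: flows [4->0,1->2,1->3,4->3] -> levels [6 3 5 6 4]
Step 6: flows [0->4,2->1,3->1,3->4] -> levels [5 5 4 4 6]
  -> period-2 cycle: step 6 state = step 4 state; never stabilizes
  -> state at step 30: (30-4) mod 2 = 0, same as step 4 -> [5 5 4 4 6]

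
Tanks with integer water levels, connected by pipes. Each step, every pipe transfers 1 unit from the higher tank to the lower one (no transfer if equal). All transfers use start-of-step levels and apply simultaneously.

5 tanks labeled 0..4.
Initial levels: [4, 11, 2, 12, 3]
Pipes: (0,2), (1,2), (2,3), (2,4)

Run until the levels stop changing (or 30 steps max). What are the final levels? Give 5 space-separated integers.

Step 1: flows [0->2,1->2,3->2,4->2] -> levels [3 10 6 11 2]
Step 2: flows [2->0,1->2,3->2,2->4] -> levels [4 9 6 10 3]
Step 3: flows [2->0,1->2,3->2,2->4] -> levels [5 8 6 9 4]
Step 4: flows [2->0,1->2,3->2,2->4] -> levels [6 7 6 8 5]
Step 5: flows [0=2,1->2,3->2,2->4] -> levels [6 6 7 7 6]
Step 6: flows [2->0,2->1,2=3,2->4] -> levels [7 7 4 7 7]
Step 7: flows [0->2,1->2,3->2,4->2] -> levels [6 6 8 6 6]
Step 8: flows [2->0,2->1,2->3,2->4] -> levels [7 7 4 7 7]
  -> period-2 cycle: step 8 state = step 6 state; never stabilizes
  -> state at step 30: (30-6) mod 2 = 0, same as step 6 -> [7 7 4 7 7]

Answer: 7 7 4 7 7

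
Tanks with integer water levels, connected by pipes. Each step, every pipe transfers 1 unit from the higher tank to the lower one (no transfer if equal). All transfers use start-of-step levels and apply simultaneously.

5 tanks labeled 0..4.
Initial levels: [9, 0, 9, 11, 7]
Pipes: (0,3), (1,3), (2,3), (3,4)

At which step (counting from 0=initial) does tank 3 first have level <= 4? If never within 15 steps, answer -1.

Step 1: flows [3->0,3->1,3->2,3->4] -> levels [10 1 10 7 8]
Step 2: flows [0->3,3->1,2->3,4->3] -> levels [9 2 9 9 7]
Step 3: flows [0=3,3->1,2=3,3->4] -> levels [9 3 9 7 8]
Step 4: flows [0->3,3->1,2->3,4->3] -> levels [8 4 8 9 7]
Step 5: flows [3->0,3->1,3->2,3->4] -> levels [9 5 9 5 8]
Step 6: flows [0->3,1=3,2->3,4->3] -> levels [8 5 8 8 7]
Step 7: flows [0=3,3->1,2=3,3->4] -> levels [8 6 8 6 8]
Step 8: flows [0->3,1=3,2->3,4->3] -> levels [7 6 7 9 7]
Step 9: flows [3->0,3->1,3->2,3->4] -> levels [8 7 8 5 8]
Step 10: flows [0->3,1->3,2->3,4->3] -> levels [7 6 7 9 7]
  -> period-2 cycle (repeats step 8); tank 3 never drops to <=4
Tank 3 never reaches <=4 within 15 steps

Answer: -1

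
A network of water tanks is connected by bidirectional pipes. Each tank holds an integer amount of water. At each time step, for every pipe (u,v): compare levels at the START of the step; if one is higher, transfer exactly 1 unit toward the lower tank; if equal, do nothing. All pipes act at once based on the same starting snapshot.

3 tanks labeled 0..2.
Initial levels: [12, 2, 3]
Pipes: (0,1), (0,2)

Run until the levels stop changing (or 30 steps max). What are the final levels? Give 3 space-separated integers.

Answer: 5 6 6

Derivation:
Step 1: flows [0->1,0->2] -> levels [10 3 4]
Step 2: flows [0->1,0->2] -> levels [8 4 5]
Step 3: flows [0->1,0->2] -> levels [6 5 6]
Step 4: flows [0->1,0=2] -> levels [5 6 6]
Step 5: flows [1->0,2->0] -> levels [7 5 5]
Step 6: flows [0->1,0->2] -> levels [5 6 6]
  -> period-2 cycle: step 6 state = step 4 state; never stabilizes
  -> state at step 30: (30-4) mod 2 = 0, same as step 4 -> [5 6 6]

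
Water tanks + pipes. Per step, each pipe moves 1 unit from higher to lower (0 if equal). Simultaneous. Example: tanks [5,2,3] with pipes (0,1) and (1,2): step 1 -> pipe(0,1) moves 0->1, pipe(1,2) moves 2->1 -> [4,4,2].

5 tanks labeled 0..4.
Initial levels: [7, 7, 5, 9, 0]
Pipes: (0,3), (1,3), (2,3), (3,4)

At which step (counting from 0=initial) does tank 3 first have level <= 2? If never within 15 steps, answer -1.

Answer: -1

Derivation:
Step 1: flows [3->0,3->1,3->2,3->4] -> levels [8 8 6 5 1]
Step 2: flows [0->3,1->3,2->3,3->4] -> levels [7 7 5 7 2]
Step 3: flows [0=3,1=3,3->2,3->4] -> levels [7 7 6 5 3]
Step 4: flows [0->3,1->3,2->3,3->4] -> levels [6 6 5 7 4]
Step 5: flows [3->0,3->1,3->2,3->4] -> levels [7 7 6 3 5]
Step 6: flows [0->3,1->3,2->3,4->3] -> levels [6 6 5 7 4]
  -> period-2 cycle (repeats step 4); tank 3 never drops to <=2
Tank 3 never reaches <=2 within 15 steps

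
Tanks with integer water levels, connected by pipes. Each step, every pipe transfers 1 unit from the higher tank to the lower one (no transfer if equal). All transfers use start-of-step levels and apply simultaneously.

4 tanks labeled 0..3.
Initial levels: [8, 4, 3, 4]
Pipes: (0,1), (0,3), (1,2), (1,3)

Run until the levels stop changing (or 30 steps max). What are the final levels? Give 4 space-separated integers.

Answer: 4 6 4 5

Derivation:
Step 1: flows [0->1,0->3,1->2,1=3] -> levels [6 4 4 5]
Step 2: flows [0->1,0->3,1=2,3->1] -> levels [4 6 4 5]
Step 3: flows [1->0,3->0,1->2,1->3] -> levels [6 3 5 5]
Step 4: flows [0->1,0->3,2->1,3->1] -> levels [4 6 4 5]
  -> period-2 cycle: step 4 state = step 2 state; never stabilizes
  -> state at step 30: (30-2) mod 2 = 0, same as step 2 -> [4 6 4 5]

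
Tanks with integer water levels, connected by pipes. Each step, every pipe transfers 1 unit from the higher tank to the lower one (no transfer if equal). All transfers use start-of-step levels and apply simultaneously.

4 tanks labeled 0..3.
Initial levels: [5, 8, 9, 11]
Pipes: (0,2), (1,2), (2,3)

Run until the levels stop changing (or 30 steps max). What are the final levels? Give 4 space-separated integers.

Step 1: flows [2->0,2->1,3->2] -> levels [6 9 8 10]
Step 2: flows [2->0,1->2,3->2] -> levels [7 8 9 9]
Step 3: flows [2->0,2->1,2=3] -> levels [8 9 7 9]
Step 4: flows [0->2,1->2,3->2] -> levels [7 8 10 8]
Step 5: flows [2->0,2->1,2->3] -> levels [8 9 7 9]
  -> period-2 cycle: step 5 state = step 3 state; never stabilizes
  -> state at step 30: (30-3) mod 2 = 1, same as step 4 -> [7 8 10 8]

Answer: 7 8 10 8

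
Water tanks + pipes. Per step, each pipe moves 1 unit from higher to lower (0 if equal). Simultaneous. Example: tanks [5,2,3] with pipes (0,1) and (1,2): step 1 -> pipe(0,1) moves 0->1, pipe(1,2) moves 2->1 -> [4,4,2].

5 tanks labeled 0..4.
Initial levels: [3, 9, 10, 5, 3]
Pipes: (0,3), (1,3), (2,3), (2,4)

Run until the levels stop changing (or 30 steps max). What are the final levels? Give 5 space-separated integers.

Answer: 5 6 5 8 6

Derivation:
Step 1: flows [3->0,1->3,2->3,2->4] -> levels [4 8 8 6 4]
Step 2: flows [3->0,1->3,2->3,2->4] -> levels [5 7 6 7 5]
Step 3: flows [3->0,1=3,3->2,2->4] -> levels [6 7 6 5 6]
Step 4: flows [0->3,1->3,2->3,2=4] -> levels [5 6 5 8 6]
Step 5: flows [3->0,3->1,3->2,4->2] -> levels [6 7 7 5 5]
Step 6: flows [0->3,1->3,2->3,2->4] -> levels [5 6 5 8 6]
  -> period-2 cycle: step 6 state = step 4 state; never stabilizes
  -> state at step 30: (30-4) mod 2 = 0, same as step 4 -> [5 6 5 8 6]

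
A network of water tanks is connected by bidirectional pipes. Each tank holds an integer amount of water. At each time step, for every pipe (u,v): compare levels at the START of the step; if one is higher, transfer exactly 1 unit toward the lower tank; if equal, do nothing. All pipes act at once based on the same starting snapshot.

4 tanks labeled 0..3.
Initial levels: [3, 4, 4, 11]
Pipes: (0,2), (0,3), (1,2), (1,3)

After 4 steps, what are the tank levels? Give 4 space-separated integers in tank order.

Step 1: flows [2->0,3->0,1=2,3->1] -> levels [5 5 3 9]
Step 2: flows [0->2,3->0,1->2,3->1] -> levels [5 5 5 7]
Step 3: flows [0=2,3->0,1=2,3->1] -> levels [6 6 5 5]
Step 4: flows [0->2,0->3,1->2,1->3] -> levels [4 4 7 7]

Answer: 4 4 7 7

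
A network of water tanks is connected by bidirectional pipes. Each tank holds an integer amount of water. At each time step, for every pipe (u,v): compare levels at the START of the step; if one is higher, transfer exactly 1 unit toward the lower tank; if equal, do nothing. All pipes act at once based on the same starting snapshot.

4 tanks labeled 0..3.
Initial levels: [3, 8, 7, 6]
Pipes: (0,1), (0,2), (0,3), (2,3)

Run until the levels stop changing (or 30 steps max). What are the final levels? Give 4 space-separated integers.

Answer: 6 6 7 5

Derivation:
Step 1: flows [1->0,2->0,3->0,2->3] -> levels [6 7 5 6]
Step 2: flows [1->0,0->2,0=3,3->2] -> levels [6 6 7 5]
Step 3: flows [0=1,2->0,0->3,2->3] -> levels [6 6 5 7]
Step 4: flows [0=1,0->2,3->0,3->2] -> levels [6 6 7 5]
  -> period-2 cycle: step 4 state = step 2 state; never stabilizes
  -> state at step 30: (30-2) mod 2 = 0, same as step 2 -> [6 6 7 5]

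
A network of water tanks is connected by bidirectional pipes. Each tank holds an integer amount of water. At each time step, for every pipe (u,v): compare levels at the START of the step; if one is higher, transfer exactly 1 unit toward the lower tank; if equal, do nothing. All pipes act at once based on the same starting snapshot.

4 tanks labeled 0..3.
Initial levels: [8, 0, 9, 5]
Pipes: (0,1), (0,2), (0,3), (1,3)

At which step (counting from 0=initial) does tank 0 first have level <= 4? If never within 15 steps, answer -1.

Answer: 5

Derivation:
Step 1: flows [0->1,2->0,0->3,3->1] -> levels [7 2 8 5]
Step 2: flows [0->1,2->0,0->3,3->1] -> levels [6 4 7 5]
Step 3: flows [0->1,2->0,0->3,3->1] -> levels [5 6 6 5]
Step 4: flows [1->0,2->0,0=3,1->3] -> levels [7 4 5 6]
Step 5: flows [0->1,0->2,0->3,3->1] -> levels [4 6 6 6]
Tank 0 first reaches <=4 at step 5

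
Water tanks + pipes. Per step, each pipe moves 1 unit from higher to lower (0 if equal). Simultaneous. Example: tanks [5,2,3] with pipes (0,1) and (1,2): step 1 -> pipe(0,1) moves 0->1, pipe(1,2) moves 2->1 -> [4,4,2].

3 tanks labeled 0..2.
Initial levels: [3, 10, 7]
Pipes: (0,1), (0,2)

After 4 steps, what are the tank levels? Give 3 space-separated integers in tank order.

Answer: 6 7 7

Derivation:
Step 1: flows [1->0,2->0] -> levels [5 9 6]
Step 2: flows [1->0,2->0] -> levels [7 8 5]
Step 3: flows [1->0,0->2] -> levels [7 7 6]
Step 4: flows [0=1,0->2] -> levels [6 7 7]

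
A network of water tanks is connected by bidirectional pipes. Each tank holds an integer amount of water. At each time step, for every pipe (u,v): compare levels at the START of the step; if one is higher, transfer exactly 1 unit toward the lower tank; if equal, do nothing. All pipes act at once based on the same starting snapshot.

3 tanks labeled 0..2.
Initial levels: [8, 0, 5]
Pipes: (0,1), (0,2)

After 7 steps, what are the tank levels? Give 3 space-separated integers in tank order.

Step 1: flows [0->1,0->2] -> levels [6 1 6]
Step 2: flows [0->1,0=2] -> levels [5 2 6]
Step 3: flows [0->1,2->0] -> levels [5 3 5]
Step 4: flows [0->1,0=2] -> levels [4 4 5]
Step 5: flows [0=1,2->0] -> levels [5 4 4]
Step 6: flows [0->1,0->2] -> levels [3 5 5]
Step 7: flows [1->0,2->0] -> levels [5 4 4]

Answer: 5 4 4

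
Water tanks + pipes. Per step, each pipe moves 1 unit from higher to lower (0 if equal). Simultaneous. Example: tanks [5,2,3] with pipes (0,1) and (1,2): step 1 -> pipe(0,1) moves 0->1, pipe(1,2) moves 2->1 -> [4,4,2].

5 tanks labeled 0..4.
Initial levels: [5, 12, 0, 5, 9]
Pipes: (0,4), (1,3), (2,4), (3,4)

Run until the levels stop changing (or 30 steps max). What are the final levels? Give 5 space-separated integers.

Step 1: flows [4->0,1->3,4->2,4->3] -> levels [6 11 1 7 6]
Step 2: flows [0=4,1->3,4->2,3->4] -> levels [6 10 2 7 6]
Step 3: flows [0=4,1->3,4->2,3->4] -> levels [6 9 3 7 6]
Step 4: flows [0=4,1->3,4->2,3->4] -> levels [6 8 4 7 6]
Step 5: flows [0=4,1->3,4->2,3->4] -> levels [6 7 5 7 6]
Step 6: flows [0=4,1=3,4->2,3->4] -> levels [6 7 6 6 6]
Step 7: flows [0=4,1->3,2=4,3=4] -> levels [6 6 6 7 6]
Step 8: flows [0=4,3->1,2=4,3->4] -> levels [6 7 6 5 7]
Step 9: flows [4->0,1->3,4->2,4->3] -> levels [7 6 7 7 4]
Step 10: flows [0->4,3->1,2->4,3->4] -> levels [6 7 6 5 7]
  -> period-2 cycle: step 10 state = step 8 state; never stabilizes
  -> state at step 30: (30-8) mod 2 = 0, same as step 8 -> [6 7 6 5 7]

Answer: 6 7 6 5 7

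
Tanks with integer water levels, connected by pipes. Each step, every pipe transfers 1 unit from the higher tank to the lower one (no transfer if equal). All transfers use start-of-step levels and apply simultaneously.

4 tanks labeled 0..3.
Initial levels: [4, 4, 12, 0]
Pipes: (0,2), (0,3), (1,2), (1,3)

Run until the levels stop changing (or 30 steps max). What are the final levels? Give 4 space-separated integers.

Step 1: flows [2->0,0->3,2->1,1->3] -> levels [4 4 10 2]
Step 2: flows [2->0,0->3,2->1,1->3] -> levels [4 4 8 4]
Step 3: flows [2->0,0=3,2->1,1=3] -> levels [5 5 6 4]
Step 4: flows [2->0,0->3,2->1,1->3] -> levels [5 5 4 6]
Step 5: flows [0->2,3->0,1->2,3->1] -> levels [5 5 6 4]
  -> period-2 cycle: step 5 state = step 3 state; never stabilizes
  -> state at step 30: (30-3) mod 2 = 1, same as step 4 -> [5 5 4 6]

Answer: 5 5 4 6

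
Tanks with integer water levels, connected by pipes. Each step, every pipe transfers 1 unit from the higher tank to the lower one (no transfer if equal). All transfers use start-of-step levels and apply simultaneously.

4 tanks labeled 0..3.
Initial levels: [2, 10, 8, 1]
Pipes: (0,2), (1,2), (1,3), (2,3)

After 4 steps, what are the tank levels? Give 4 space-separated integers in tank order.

Step 1: flows [2->0,1->2,1->3,2->3] -> levels [3 8 7 3]
Step 2: flows [2->0,1->2,1->3,2->3] -> levels [4 6 6 5]
Step 3: flows [2->0,1=2,1->3,2->3] -> levels [5 5 4 7]
Step 4: flows [0->2,1->2,3->1,3->2] -> levels [4 5 7 5]

Answer: 4 5 7 5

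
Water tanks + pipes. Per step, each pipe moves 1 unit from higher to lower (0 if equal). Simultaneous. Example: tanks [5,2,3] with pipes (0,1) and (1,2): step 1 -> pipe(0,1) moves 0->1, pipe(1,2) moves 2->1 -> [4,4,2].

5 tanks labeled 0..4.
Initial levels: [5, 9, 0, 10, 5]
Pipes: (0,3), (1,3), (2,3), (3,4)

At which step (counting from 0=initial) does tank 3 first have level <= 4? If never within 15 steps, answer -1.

Step 1: flows [3->0,3->1,3->2,3->4] -> levels [6 10 1 6 6]
Step 2: flows [0=3,1->3,3->2,3=4] -> levels [6 9 2 6 6]
Step 3: flows [0=3,1->3,3->2,3=4] -> levels [6 8 3 6 6]
Step 4: flows [0=3,1->3,3->2,3=4] -> levels [6 7 4 6 6]
Step 5: flows [0=3,1->3,3->2,3=4] -> levels [6 6 5 6 6]
Step 6: flows [0=3,1=3,3->2,3=4] -> levels [6 6 6 5 6]
Step 7: flows [0->3,1->3,2->3,4->3] -> levels [5 5 5 9 5]
Step 8: flows [3->0,3->1,3->2,3->4] -> levels [6 6 6 5 6]
  -> period-2 cycle (repeats step 6); tank 3 never drops to <=4
Tank 3 never reaches <=4 within 15 steps

Answer: -1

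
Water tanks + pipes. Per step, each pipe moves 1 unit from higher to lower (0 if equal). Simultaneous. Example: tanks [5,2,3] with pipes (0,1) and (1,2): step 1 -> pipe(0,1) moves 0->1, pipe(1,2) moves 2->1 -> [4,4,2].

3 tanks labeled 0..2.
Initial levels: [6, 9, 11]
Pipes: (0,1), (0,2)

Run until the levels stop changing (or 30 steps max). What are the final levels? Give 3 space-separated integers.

Answer: 10 8 8

Derivation:
Step 1: flows [1->0,2->0] -> levels [8 8 10]
Step 2: flows [0=1,2->0] -> levels [9 8 9]
Step 3: flows [0->1,0=2] -> levels [8 9 9]
Step 4: flows [1->0,2->0] -> levels [10 8 8]
Step 5: flows [0->1,0->2] -> levels [8 9 9]
  -> period-2 cycle: step 5 state = step 3 state; never stabilizes
  -> state at step 30: (30-3) mod 2 = 1, same as step 4 -> [10 8 8]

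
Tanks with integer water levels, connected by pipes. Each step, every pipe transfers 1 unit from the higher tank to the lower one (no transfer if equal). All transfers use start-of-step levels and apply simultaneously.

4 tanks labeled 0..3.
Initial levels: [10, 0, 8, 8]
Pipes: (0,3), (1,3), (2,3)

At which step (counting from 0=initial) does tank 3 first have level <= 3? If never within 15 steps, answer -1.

Answer: -1

Derivation:
Step 1: flows [0->3,3->1,2=3] -> levels [9 1 8 8]
Step 2: flows [0->3,3->1,2=3] -> levels [8 2 8 8]
Step 3: flows [0=3,3->1,2=3] -> levels [8 3 8 7]
Step 4: flows [0->3,3->1,2->3] -> levels [7 4 7 8]
Step 5: flows [3->0,3->1,3->2] -> levels [8 5 8 5]
Step 6: flows [0->3,1=3,2->3] -> levels [7 5 7 7]
Step 7: flows [0=3,3->1,2=3] -> levels [7 6 7 6]
Step 8: flows [0->3,1=3,2->3] -> levels [6 6 6 8]
Step 9: flows [3->0,3->1,3->2] -> levels [7 7 7 5]
Step 10: flows [0->3,1->3,2->3] -> levels [6 6 6 8]
  -> period-2 cycle (repeats step 8); tank 3 never drops to <=3
Tank 3 never reaches <=3 within 15 steps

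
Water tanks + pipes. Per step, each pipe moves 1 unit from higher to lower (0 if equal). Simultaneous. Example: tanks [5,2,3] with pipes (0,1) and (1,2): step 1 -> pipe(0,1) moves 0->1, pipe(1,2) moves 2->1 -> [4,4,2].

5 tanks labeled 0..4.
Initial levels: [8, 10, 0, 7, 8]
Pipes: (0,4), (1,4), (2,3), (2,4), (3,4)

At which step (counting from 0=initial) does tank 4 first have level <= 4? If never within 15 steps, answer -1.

Answer: -1

Derivation:
Step 1: flows [0=4,1->4,3->2,4->2,4->3] -> levels [8 9 2 7 7]
Step 2: flows [0->4,1->4,3->2,4->2,3=4] -> levels [7 8 4 6 8]
Step 3: flows [4->0,1=4,3->2,4->2,4->3] -> levels [8 8 6 6 5]
Step 4: flows [0->4,1->4,2=3,2->4,3->4] -> levels [7 7 5 5 9]
Step 5: flows [4->0,4->1,2=3,4->2,4->3] -> levels [8 8 6 6 5]
  -> period-2 cycle (repeats step 3); tank 4 never drops to <=4
Tank 4 never reaches <=4 within 15 steps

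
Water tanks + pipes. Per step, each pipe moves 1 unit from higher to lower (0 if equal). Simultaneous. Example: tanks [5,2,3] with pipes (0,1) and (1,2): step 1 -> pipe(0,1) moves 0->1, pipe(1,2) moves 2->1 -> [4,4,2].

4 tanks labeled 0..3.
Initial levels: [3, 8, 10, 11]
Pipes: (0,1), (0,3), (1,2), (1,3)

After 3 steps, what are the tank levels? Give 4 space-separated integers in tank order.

Answer: 9 8 8 7

Derivation:
Step 1: flows [1->0,3->0,2->1,3->1] -> levels [5 9 9 9]
Step 2: flows [1->0,3->0,1=2,1=3] -> levels [7 8 9 8]
Step 3: flows [1->0,3->0,2->1,1=3] -> levels [9 8 8 7]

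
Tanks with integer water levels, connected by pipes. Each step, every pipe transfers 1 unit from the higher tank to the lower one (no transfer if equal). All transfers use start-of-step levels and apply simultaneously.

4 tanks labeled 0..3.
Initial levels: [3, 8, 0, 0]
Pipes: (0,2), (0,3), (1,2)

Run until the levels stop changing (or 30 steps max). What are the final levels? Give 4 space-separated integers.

Step 1: flows [0->2,0->3,1->2] -> levels [1 7 2 1]
Step 2: flows [2->0,0=3,1->2] -> levels [2 6 2 1]
Step 3: flows [0=2,0->3,1->2] -> levels [1 5 3 2]
Step 4: flows [2->0,3->0,1->2] -> levels [3 4 3 1]
Step 5: flows [0=2,0->3,1->2] -> levels [2 3 4 2]
Step 6: flows [2->0,0=3,2->1] -> levels [3 4 2 2]
Step 7: flows [0->2,0->3,1->2] -> levels [1 3 4 3]
Step 8: flows [2->0,3->0,2->1] -> levels [3 4 2 2]
  -> period-2 cycle: step 8 state = step 6 state; never stabilizes
  -> state at step 30: (30-6) mod 2 = 0, same as step 6 -> [3 4 2 2]

Answer: 3 4 2 2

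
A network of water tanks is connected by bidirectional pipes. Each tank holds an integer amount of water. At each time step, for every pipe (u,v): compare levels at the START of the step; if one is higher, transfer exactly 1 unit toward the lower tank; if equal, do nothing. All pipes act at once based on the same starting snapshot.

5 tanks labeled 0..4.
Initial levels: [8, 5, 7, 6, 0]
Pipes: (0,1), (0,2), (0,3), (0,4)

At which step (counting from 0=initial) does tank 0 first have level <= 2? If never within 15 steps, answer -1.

Answer: -1

Derivation:
Step 1: flows [0->1,0->2,0->3,0->4] -> levels [4 6 8 7 1]
Step 2: flows [1->0,2->0,3->0,0->4] -> levels [6 5 7 6 2]
Step 3: flows [0->1,2->0,0=3,0->4] -> levels [5 6 6 6 3]
Step 4: flows [1->0,2->0,3->0,0->4] -> levels [7 5 5 5 4]
Step 5: flows [0->1,0->2,0->3,0->4] -> levels [3 6 6 6 5]
Step 6: flows [1->0,2->0,3->0,4->0] -> levels [7 5 5 5 4]
  -> period-2 cycle (repeats step 4); tank 0 never drops to <=2
Tank 0 never reaches <=2 within 15 steps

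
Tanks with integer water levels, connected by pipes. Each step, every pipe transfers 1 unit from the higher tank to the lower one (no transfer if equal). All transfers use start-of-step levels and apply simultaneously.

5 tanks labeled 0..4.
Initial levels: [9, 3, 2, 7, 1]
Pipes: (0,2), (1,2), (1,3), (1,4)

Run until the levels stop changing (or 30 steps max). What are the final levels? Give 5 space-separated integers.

Step 1: flows [0->2,1->2,3->1,1->4] -> levels [8 2 4 6 2]
Step 2: flows [0->2,2->1,3->1,1=4] -> levels [7 4 4 5 2]
Step 3: flows [0->2,1=2,3->1,1->4] -> levels [6 4 5 4 3]
Step 4: flows [0->2,2->1,1=3,1->4] -> levels [5 4 5 4 4]
Step 5: flows [0=2,2->1,1=3,1=4] -> levels [5 5 4 4 4]
Step 6: flows [0->2,1->2,1->3,1->4] -> levels [4 2 6 5 5]
Step 7: flows [2->0,2->1,3->1,4->1] -> levels [5 5 4 4 4]
  -> period-2 cycle: step 7 state = step 5 state; never stabilizes
  -> state at step 30: (30-5) mod 2 = 1, same as step 6 -> [4 2 6 5 5]

Answer: 4 2 6 5 5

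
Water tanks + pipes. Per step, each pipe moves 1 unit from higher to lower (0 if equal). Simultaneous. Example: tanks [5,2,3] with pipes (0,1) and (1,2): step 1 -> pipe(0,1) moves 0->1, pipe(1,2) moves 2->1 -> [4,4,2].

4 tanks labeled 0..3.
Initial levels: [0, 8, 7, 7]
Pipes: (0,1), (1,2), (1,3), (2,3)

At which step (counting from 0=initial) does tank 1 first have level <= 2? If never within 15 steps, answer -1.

Answer: -1

Derivation:
Step 1: flows [1->0,1->2,1->3,2=3] -> levels [1 5 8 8]
Step 2: flows [1->0,2->1,3->1,2=3] -> levels [2 6 7 7]
Step 3: flows [1->0,2->1,3->1,2=3] -> levels [3 7 6 6]
Step 4: flows [1->0,1->2,1->3,2=3] -> levels [4 4 7 7]
Step 5: flows [0=1,2->1,3->1,2=3] -> levels [4 6 6 6]
Step 6: flows [1->0,1=2,1=3,2=3] -> levels [5 5 6 6]
Step 7: flows [0=1,2->1,3->1,2=3] -> levels [5 7 5 5]
Step 8: flows [1->0,1->2,1->3,2=3] -> levels [6 4 6 6]
Step 9: flows [0->1,2->1,3->1,2=3] -> levels [5 7 5 5]
  -> period-2 cycle (repeats step 7); tank 1 never drops to <=2
Tank 1 never reaches <=2 within 15 steps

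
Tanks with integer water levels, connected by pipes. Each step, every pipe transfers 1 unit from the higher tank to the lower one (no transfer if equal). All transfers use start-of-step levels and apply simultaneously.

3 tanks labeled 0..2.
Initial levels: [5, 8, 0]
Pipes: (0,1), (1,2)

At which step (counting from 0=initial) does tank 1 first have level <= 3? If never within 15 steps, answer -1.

Answer: 6

Derivation:
Step 1: flows [1->0,1->2] -> levels [6 6 1]
Step 2: flows [0=1,1->2] -> levels [6 5 2]
Step 3: flows [0->1,1->2] -> levels [5 5 3]
Step 4: flows [0=1,1->2] -> levels [5 4 4]
Step 5: flows [0->1,1=2] -> levels [4 5 4]
Step 6: flows [1->0,1->2] -> levels [5 3 5]
Tank 1 first reaches <=3 at step 6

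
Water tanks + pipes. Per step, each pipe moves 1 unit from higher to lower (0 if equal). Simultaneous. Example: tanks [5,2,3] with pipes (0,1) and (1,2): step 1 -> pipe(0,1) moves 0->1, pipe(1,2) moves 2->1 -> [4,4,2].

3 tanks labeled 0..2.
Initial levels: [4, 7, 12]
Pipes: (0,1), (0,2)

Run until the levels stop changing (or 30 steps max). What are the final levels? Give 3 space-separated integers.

Step 1: flows [1->0,2->0] -> levels [6 6 11]
Step 2: flows [0=1,2->0] -> levels [7 6 10]
Step 3: flows [0->1,2->0] -> levels [7 7 9]
Step 4: flows [0=1,2->0] -> levels [8 7 8]
Step 5: flows [0->1,0=2] -> levels [7 8 8]
Step 6: flows [1->0,2->0] -> levels [9 7 7]
Step 7: flows [0->1,0->2] -> levels [7 8 8]
  -> period-2 cycle: step 7 state = step 5 state; never stabilizes
  -> state at step 30: (30-5) mod 2 = 1, same as step 6 -> [9 7 7]

Answer: 9 7 7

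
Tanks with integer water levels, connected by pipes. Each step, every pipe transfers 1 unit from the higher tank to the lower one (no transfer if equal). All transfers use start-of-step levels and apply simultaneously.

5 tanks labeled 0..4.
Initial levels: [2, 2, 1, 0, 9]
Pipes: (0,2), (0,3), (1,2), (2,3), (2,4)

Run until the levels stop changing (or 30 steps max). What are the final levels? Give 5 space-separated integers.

Answer: 2 2 5 2 3

Derivation:
Step 1: flows [0->2,0->3,1->2,2->3,4->2] -> levels [0 1 3 2 8]
Step 2: flows [2->0,3->0,2->1,2->3,4->2] -> levels [2 2 1 2 7]
Step 3: flows [0->2,0=3,1->2,3->2,4->2] -> levels [1 1 5 1 6]
Step 4: flows [2->0,0=3,2->1,2->3,4->2] -> levels [2 2 3 2 5]
Step 5: flows [2->0,0=3,2->1,2->3,4->2] -> levels [3 3 1 3 4]
Step 6: flows [0->2,0=3,1->2,3->2,4->2] -> levels [2 2 5 2 3]
Step 7: flows [2->0,0=3,2->1,2->3,2->4] -> levels [3 3 1 3 4]
  -> period-2 cycle: step 7 state = step 5 state; never stabilizes
  -> state at step 30: (30-5) mod 2 = 1, same as step 6 -> [2 2 5 2 3]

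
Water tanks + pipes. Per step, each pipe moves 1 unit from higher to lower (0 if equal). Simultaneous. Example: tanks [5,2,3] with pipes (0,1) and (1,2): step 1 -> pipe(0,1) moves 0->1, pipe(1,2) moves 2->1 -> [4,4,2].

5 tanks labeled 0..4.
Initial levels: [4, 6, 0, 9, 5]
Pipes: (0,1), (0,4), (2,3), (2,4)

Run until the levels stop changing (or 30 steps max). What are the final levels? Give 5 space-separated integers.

Answer: 6 4 6 5 3

Derivation:
Step 1: flows [1->0,4->0,3->2,4->2] -> levels [6 5 2 8 3]
Step 2: flows [0->1,0->4,3->2,4->2] -> levels [4 6 4 7 3]
Step 3: flows [1->0,0->4,3->2,2->4] -> levels [4 5 4 6 5]
Step 4: flows [1->0,4->0,3->2,4->2] -> levels [6 4 6 5 3]
Step 5: flows [0->1,0->4,2->3,2->4] -> levels [4 5 4 6 5]
  -> period-2 cycle: step 5 state = step 3 state; never stabilizes
  -> state at step 30: (30-3) mod 2 = 1, same as step 4 -> [6 4 6 5 3]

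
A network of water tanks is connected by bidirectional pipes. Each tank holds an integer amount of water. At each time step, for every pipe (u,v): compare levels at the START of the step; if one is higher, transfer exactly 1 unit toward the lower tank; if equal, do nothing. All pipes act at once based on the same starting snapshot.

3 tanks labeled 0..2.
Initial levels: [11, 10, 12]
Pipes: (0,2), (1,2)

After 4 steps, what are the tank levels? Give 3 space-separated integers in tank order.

Answer: 11 10 12

Derivation:
Step 1: flows [2->0,2->1] -> levels [12 11 10]
Step 2: flows [0->2,1->2] -> levels [11 10 12]
  -> period-2 cycle: step 2 state = step 0 state
  -> state at step 4: (4-0) mod 2 = 0, same as step 0 -> [11 10 12]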